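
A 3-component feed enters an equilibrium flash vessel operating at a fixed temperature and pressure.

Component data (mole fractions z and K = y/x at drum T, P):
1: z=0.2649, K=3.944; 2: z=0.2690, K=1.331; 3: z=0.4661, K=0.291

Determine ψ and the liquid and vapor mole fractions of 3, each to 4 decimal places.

Rachford–Rice: g(ψ) = Σ zᵢ(Kᵢ−1)/(1+ψ(Kᵢ−1)) = 0.
Check two-phase: ΣzᵢKᵢ = 1.5384 > 1 and Σzᵢ/Kᵢ = 1.8710 > 1, so g(0) = 0.5384 > 0 and g(1) = -0.8710 < 0.
Newton–Raphson from ψ = 0.41:
  ψ = 0.4100: g = -0.03414, g' = -0.9599 → ψ = 0.3744
  ψ = 0.3744: g = 0.00027, g' = -0.9771 → ψ = 0.3747
Converged at ψ = 0.3747.
Compositions from xᵢ = zᵢ/(1+ψ(Kᵢ−1)), yᵢ = Kᵢxᵢ:
  1: x = 0.1260, y = 0.4968
  2: x = 0.2393, y = 0.3185
  3: x = 0.6347, y = 0.1847

ψ = 0.3747, x_3 = 0.6347, y_3 = 0.1847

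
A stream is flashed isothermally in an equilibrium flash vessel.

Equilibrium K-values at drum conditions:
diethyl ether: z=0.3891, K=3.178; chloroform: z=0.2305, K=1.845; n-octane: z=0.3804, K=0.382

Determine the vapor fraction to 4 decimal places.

Newton–Raphson from ψ = 0.5:
  ψ = 0.5000: g = 0.20239, g' = -0.8086 → ψ = 0.7503
  ψ = 0.7503: g = 0.00258, g' = -0.8328 → ψ = 0.7534
Converged at ψ = 0.7534.

ψ = 0.7534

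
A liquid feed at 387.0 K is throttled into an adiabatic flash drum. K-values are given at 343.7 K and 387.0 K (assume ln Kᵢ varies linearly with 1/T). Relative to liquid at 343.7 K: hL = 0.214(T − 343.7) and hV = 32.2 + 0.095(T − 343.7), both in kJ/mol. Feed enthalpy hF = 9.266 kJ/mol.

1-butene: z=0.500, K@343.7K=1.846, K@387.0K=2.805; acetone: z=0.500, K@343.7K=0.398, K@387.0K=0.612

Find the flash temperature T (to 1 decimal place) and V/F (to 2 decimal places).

Adiabatic flash: solve Rachford–Rice at each trial T, then check hF = ψ·hV(T) + (1−ψ)·hL(T).
  T = 343.7 K: K = (1.846, 0.398), RR gives ψ = 0.240, H_out = 7.713 kJ/mol
  T = 387.0 K: K = (2.805, 0.612), RR gives ψ = 1.000, H_out = 36.314 kJ/mol
  T = 365.4 K: K = (2.305, 0.500), RR gives ψ = 0.617, H_out = 22.921 kJ/mol
  T = 354.5 K: K = (2.069, 0.447), RR gives ψ = 0.437, H_out = 15.824 kJ/mol
  T = 349.1 K: K = (1.956, 0.422), RR gives ψ = 0.343, H_out = 11.967 kJ/mol
  T = 346.4 K: K = (1.901, 0.410), RR gives ψ = 0.292, H_out = 9.900 kJ/mol
  T = 345.0 K: K = (1.872, 0.404), RR gives ψ = 0.265, H_out = 8.783 kJ/mol
Linear interpolation between T = 345.0 (H_out = 8.783) and T = 346.4 (H_out = 9.900) on hF = 9.266 gives T ≈ 345.6 K, at which ψ = 0.28.

T = 345.6 K, V/F = 0.28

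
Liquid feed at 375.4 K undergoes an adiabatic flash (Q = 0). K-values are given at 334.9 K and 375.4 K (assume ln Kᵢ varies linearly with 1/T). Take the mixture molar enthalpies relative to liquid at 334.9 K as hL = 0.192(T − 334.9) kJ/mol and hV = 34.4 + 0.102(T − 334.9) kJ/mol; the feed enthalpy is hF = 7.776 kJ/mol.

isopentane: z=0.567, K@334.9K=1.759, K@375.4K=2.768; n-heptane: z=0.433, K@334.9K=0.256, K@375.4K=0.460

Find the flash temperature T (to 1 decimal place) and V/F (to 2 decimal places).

T = 336.3 K, V/F = 0.22

Adiabatic flash: solve Rachford–Rice at each trial T, then check hF = ψ·hV(T) + (1−ψ)·hL(T).
  T = 334.9 K: K = (1.759, 0.256), RR gives ψ = 0.192, H_out = 6.591 kJ/mol
  T = 375.4 K: K = (2.768, 0.460), RR gives ψ = 0.805, H_out = 32.537 kJ/mol
  T = 355.1 K: K = (2.234, 0.349), RR gives ψ = 0.520, H_out = 20.810 kJ/mol
  T = 345.0 K: K = (1.989, 0.300), RR gives ψ = 0.372, H_out = 14.413 kJ/mol
  T = 339.9 K: K = (1.871, 0.277), RR gives ψ = 0.288, H_out = 10.721 kJ/mol
  T = 337.4 K: K = (1.815, 0.267), RR gives ψ = 0.241, H_out = 8.733 kJ/mol
  T = 336.1 K: K = (1.786, 0.261), RR gives ψ = 0.216, H_out = 7.641 kJ/mol
Linear interpolation between T = 336.1 (H_out = 7.641) and T = 337.4 (H_out = 8.733) on hF = 7.776 gives T ≈ 336.3 K, at which ψ = 0.22.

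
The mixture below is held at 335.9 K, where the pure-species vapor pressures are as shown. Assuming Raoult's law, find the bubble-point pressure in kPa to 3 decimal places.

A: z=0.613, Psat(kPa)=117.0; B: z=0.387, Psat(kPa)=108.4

Pbub = 113.672 kPa

At the bubble point ψ → 0, so ΣzᵢKᵢ = 1 with Kᵢ = Pᵢˢᵃᵗ/P ⇒ P = ΣzᵢPᵢˢᵃᵗ.
P = 0.613·117.0 + 0.387·108.4 = 113.672 kPa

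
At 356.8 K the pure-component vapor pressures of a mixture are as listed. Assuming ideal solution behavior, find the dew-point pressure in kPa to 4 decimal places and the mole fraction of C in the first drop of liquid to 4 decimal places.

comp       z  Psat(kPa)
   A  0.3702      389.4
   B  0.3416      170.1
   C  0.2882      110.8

At the dew point ψ → 1, so Σzᵢ/Kᵢ = 1 with Kᵢ = Pᵢˢᵃᵗ/P ⇒ 1/P = Σzᵢ/Pᵢˢᵃᵗ.
1/P = 0.3702/389.4 + 0.3416/170.1 + 0.2882/110.8 = 0.0055600 ⇒ P = 179.8559 kPa
xᵢ = zᵢP/Pᵢˢᵃᵗ ⇒ x_C = 0.2882·179.8559/110.8 = 0.4678

Pdew = 179.8559 kPa, x_C = 0.4678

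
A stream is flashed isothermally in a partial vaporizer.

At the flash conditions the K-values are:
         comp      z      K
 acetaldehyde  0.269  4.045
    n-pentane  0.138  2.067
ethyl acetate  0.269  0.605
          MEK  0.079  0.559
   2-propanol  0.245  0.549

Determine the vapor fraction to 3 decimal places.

ψ = 0.676

Material balance + equilibrium reduce to Σ zᵢ(Kᵢ−1)/(1+ψ(Kᵢ−1)) = 0.
Check two-phase: ΣzᵢKᵢ = 1.715 > 1 and Σzᵢ/Kᵢ = 1.165 > 1, so g(0) = 0.715 > 0 and g(1) = -0.165 < 0.
Iterate (Newton) starting at ψ = 0.42:
  ψ = 0.420: g = 0.1546, g' = -0.714 → ψ = 0.636
  ψ = 0.636: g = 0.0211, g' = -0.547 → ψ = 0.675
  ψ = 0.675: g = 0.0003, g' = -0.532 → ψ = 0.676
Converged at ψ = 0.676.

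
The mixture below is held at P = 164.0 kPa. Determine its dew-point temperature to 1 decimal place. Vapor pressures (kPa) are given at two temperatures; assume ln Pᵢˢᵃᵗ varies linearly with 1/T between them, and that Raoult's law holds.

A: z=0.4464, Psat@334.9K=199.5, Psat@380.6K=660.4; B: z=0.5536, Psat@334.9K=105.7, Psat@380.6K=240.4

T = 343.9 K

Dew-point temperature: Σzᵢ·P/Pᵢˢᵃᵗ(T) = 1. Interpolate ln Pᵢˢᵃᵗ = aᵢ + bᵢ/T.
  T = 334.9 K: ΣzᵢP/Pᵢˢᵃᵗ = 1.2259
  T = 380.6 K: ΣzᵢP/Pᵢˢᵃᵗ = 0.4885
  T = 357.8 K: ΣzᵢP/Pᵢˢᵃᵗ = 0.7482
  T = 346.4 K: ΣzᵢP/Pᵢˢᵃᵗ = 0.9479
  T = 340.6 K: ΣzᵢP/Pᵢˢᵃᵗ = 1.0766
  T = 343.5 K: ΣzᵢP/Pᵢˢᵃᵗ = 1.0096
  T = 344.9 K: ΣzᵢP/Pᵢˢᵃᵗ = 0.9792
Interpolating between 343.5 K and 344.9 K gives T ≈ 343.9 K.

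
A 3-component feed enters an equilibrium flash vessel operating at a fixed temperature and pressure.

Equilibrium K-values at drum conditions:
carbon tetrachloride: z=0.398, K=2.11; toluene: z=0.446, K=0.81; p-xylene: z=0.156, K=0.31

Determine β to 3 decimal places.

β = 0.565

Material balance + equilibrium reduce to Σ zᵢ(Kᵢ−1)/(1+β(Kᵢ−1)) = 0.
g(0) = ΣzᵢKᵢ − 1 = 0.249 and g(1) = 1 − Σzᵢ/Kᵢ = -0.242, so a root lies in (0, 1).
Newton–Raphson from β = 0.5:
  β = 0.500: g = 0.0261, g' = -0.396 → β = 0.566
  β = 0.566: g = -0.0003, g' = -0.405 → β = 0.565
Converged at β = 0.565.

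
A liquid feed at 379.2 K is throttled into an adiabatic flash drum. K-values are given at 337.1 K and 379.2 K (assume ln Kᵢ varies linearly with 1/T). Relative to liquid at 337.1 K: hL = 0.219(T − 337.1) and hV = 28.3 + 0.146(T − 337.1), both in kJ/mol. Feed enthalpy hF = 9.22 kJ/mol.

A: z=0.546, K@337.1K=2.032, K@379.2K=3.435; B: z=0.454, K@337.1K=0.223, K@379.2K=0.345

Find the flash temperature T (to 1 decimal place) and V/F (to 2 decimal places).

T = 340.1 K, V/F = 0.30

Adiabatic flash: solve Rachford–Rice at each trial T, then check hF = ψ·hV(T) + (1−ψ)·hL(T).
  T = 337.1 K: K = (2.032, 0.223), RR gives ψ = 0.263, H_out = 7.437 kJ/mol
  T = 379.2 K: K = (3.435, 0.345), RR gives ψ = 0.647, H_out = 25.545 kJ/mol
  T = 358.1 K: K = (2.681, 0.281), RR gives ψ = 0.489, H_out = 17.692 kJ/mol
  T = 347.6 K: K = (2.344, 0.251), RR gives ψ = 0.391, H_out = 13.073 kJ/mol
  T = 342.4 K: K = (2.186, 0.237), RR gives ψ = 0.333, H_out = 10.453 kJ/mol
  T = 339.8 K: K = (2.110, 0.230), RR gives ψ = 0.300, H_out = 9.024 kJ/mol
  T = 341.1 K: K = (2.148, 0.234), RR gives ψ = 0.317, H_out = 9.750 kJ/mol
  T = 340.5 K: K = (2.130, 0.232), RR gives ψ = 0.309, H_out = 9.418 kJ/mol
Linear interpolation between T = 339.8 (H_out = 9.024) and T = 340.5 (H_out = 9.418) on hF = 9.22 gives T ≈ 340.1 K, at which ψ = 0.30.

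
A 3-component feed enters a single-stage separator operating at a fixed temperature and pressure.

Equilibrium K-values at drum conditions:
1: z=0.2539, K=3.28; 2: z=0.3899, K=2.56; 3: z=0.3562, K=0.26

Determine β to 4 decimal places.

Let β = V/F and solve Σ zᵢ(Kᵢ−1)/(1+β(Kᵢ−1)) = 0.
Check two-phase: ΣzᵢKᵢ = 1.9235 > 1 and Σzᵢ/Kᵢ = 1.5997 > 1, so g(0) = 0.9235 > 0 and g(1) = -0.5997 < 0.
Newton–Raphson from β = 0.49:
  β = 0.4900: g = 0.20462, g' = -1.0793 → β = 0.6796
  β = 0.6796: g = -0.00793, g' = -1.2159 → β = 0.6731
  β = 0.6731: g = -0.00003, g' = -1.2055 → β = 0.6730
Converged at β = 0.6730.

β = 0.6730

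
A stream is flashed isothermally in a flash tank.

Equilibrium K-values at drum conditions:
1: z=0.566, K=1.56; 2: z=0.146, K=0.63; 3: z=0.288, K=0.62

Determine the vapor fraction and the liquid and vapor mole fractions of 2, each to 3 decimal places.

ψ = 0.728, x_2 = 0.200, y_2 = 0.126

Rachford–Rice: g(ψ) = Σ zᵢ(Kᵢ−1)/(1+ψ(Kᵢ−1)) = 0.
Check two-phase: ΣzᵢKᵢ = 1.153 > 1 and Σzᵢ/Kᵢ = 1.059 > 1, so g(0) = 0.154 > 0 and g(1) = -0.059 < 0.
Newton iteration, ψ⁰ = 0.5:
  ψ = 0.500: g = 0.0462, g' = -0.202 → ψ = 0.729
  ψ = 0.729: g = -0.0003, g' = -0.207 → ψ = 0.728
Converged at ψ = 0.728.
Compositions from xᵢ = zᵢ/(1+ψ(Kᵢ−1)), yᵢ = Kᵢxᵢ:
  1: x = 0.402, y = 0.627
  2: x = 0.200, y = 0.126
  3: x = 0.398, y = 0.247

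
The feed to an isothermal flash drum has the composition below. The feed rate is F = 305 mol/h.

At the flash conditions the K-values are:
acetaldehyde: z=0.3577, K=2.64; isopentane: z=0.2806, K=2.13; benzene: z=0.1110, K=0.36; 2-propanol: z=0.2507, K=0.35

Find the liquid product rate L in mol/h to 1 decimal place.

Material balance + equilibrium reduce to Σ zᵢ(Kᵢ−1)/(1+ψ(Kᵢ−1)) = 0.
g(0) = ΣzᵢKᵢ − 1 = 0.6697 and g(1) = 1 − Σzᵢ/Kᵢ = -0.2918, so a root lies in (0, 1).
Newton–Raphson from ψ = 0.42:
  ψ = 0.4200: g = 0.24109, g' = -0.7875 → ψ = 0.7261
  ψ = 0.7261: g = 0.00060, g' = -0.8471 → ψ = 0.7268
Converged at ψ = 0.7268.
Then V = ψ·F = 0.7268·305 = 221.7 mol/h and L = F − V = 83.3 mol/h.

L = 83.3 mol/h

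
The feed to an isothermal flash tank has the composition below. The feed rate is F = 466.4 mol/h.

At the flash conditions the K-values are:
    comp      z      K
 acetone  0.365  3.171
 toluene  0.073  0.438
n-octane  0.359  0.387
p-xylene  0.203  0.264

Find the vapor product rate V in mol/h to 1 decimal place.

V = 126.4 mol/h

Material balance + equilibrium reduce to Σ zᵢ(Kᵢ−1)/(1+β(Kᵢ−1)) = 0.
Check two-phase: ΣzᵢKᵢ = 1.382 > 1 and Σzᵢ/Kᵢ = 1.978 > 1, so g(0) = 0.382 > 0 and g(1) = -0.978 < 0.
Newton iteration, β⁰ = 0.5:
  β = 0.500: g = -0.2308, g' = -0.996 → β = 0.268
  β = 0.268: g = 0.0030, g' = -1.083 → β = 0.271
Converged at β = 0.271.
Then V = β·F = 0.2710·466.4 = 126.4 mol/h and L = F − V = 340.0 mol/h.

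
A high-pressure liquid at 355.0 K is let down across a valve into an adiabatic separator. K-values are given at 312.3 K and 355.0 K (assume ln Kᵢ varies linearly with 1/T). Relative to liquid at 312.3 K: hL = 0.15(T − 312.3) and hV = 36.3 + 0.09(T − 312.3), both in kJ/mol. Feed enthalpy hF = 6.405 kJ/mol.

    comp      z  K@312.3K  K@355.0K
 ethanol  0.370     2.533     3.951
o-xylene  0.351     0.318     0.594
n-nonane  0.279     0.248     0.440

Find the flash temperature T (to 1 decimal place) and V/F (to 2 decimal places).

T = 316.9 K, V/F = 0.16

Adiabatic flash: solve Rachford–Rice at each trial T, then check hF = ψ·hV(T) + (1−ψ)·hL(T).
  T = 312.3 K: K = (2.533, 0.318, 0.248), RR gives ψ = 0.108, H_out = 3.916 kJ/mol
  T = 355.0 K: K = (3.951, 0.594, 0.440), RR gives ψ = 0.559, H_out = 25.279 kJ/mol
  T = 333.6 K: K = (3.207, 0.443, 0.336), RR gives ψ = 0.326, H_out = 14.603 kJ/mol
  T = 323.0 K: K = (2.863, 0.378, 0.290), RR gives ψ = 0.221, H_out = 9.493 kJ/mol
  T = 317.6 K: K = (2.694, 0.347, 0.269), RR gives ψ = 0.166, H_out = 6.761 kJ/mol
  T = 315.0 K: K = (2.615, 0.332, 0.258), RR gives ψ = 0.138, H_out = 5.390 kJ/mol
  T = 316.3 K: K = (2.654, 0.340, 0.263), RR gives ψ = 0.152, H_out = 6.081 kJ/mol
Linear interpolation between T = 316.3 (H_out = 6.081) and T = 317.6 (H_out = 6.761) on hF = 6.405 gives T ≈ 316.9 K, at which ψ = 0.16.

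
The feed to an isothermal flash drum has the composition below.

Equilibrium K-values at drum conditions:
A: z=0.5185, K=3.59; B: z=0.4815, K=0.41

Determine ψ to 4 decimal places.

ψ = 0.6929

Newton–Raphson from ψ = 0.5:
  ψ = 0.5000: g = 0.18219, g' = -0.9976 → ψ = 0.6826
  ψ = 0.6826: g = 0.00950, g' = -0.9238 → ψ = 0.6929
Converged at ψ = 0.6929.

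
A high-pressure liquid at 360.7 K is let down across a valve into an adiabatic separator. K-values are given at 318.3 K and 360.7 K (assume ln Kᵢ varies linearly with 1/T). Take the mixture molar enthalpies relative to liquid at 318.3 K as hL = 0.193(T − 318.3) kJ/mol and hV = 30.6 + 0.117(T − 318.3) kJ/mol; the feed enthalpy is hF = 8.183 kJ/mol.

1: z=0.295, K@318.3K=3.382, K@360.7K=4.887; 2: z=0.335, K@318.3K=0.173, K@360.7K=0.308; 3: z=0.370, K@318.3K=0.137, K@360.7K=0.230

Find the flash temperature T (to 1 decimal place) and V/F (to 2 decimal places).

Adiabatic flash: solve Rachford–Rice at each trial T, then check hF = ψ·hV(T) + (1−ψ)·hL(T).
  T = 318.3 K: K = (3.382, 0.173, 0.137), RR gives ψ = 0.053, H_out = 1.615 kJ/mol
  T = 360.7 K: K = (4.887, 0.308, 0.230), RR gives ψ = 0.221, H_out = 14.231 kJ/mol
  T = 339.5 K: K = (4.112, 0.235, 0.180), RR gives ψ = 0.145, H_out = 8.299 kJ/mol
  T = 328.9 K: K = (3.741, 0.203, 0.158), RR gives ψ = 0.102, H_out = 5.090 kJ/mol
  T = 334.2 K: K = (3.925, 0.218, 0.169), RR gives ψ = 0.124, H_out = 6.722 kJ/mol
  T = 336.9 K: K = (4.020, 0.227, 0.175), RR gives ψ = 0.135, H_out = 7.531 kJ/mol
  T = 338.2 K: K = (4.066, 0.231, 0.178), RR gives ψ = 0.140, H_out = 7.917 kJ/mol
Linear interpolation between T = 338.2 (H_out = 7.917) and T = 339.5 (H_out = 8.299) on hF = 8.183 gives T ≈ 339.1 K, at which ψ = 0.14.

T = 339.1 K, V/F = 0.14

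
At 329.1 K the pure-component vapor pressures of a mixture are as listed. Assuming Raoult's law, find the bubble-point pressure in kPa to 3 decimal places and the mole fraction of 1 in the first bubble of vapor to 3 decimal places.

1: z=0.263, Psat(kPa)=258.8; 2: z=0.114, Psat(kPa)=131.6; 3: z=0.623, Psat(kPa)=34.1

Pbub = 104.311 kPa, y_1 = 0.653

At the bubble point ψ → 0, so ΣzᵢKᵢ = 1 with Kᵢ = Pᵢˢᵃᵗ/P ⇒ P = ΣzᵢPᵢˢᵃᵗ.
P = 0.263·258.8 + 0.114·131.6 + 0.623·34.1 = 104.311 kPa
yᵢ = zᵢPᵢˢᵃᵗ/P ⇒ y_1 = 0.263·258.8/104.311 = 0.653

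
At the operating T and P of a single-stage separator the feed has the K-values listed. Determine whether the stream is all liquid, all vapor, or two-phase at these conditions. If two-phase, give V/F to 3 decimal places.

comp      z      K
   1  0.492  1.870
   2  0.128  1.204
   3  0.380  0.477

two-phase, V/F = 0.638

ΣzᵢKᵢ = 1.255; Σzᵢ/Kᵢ = 1.166.
Both exceed 1, so a two-phase solution exists.
Let ψ = V/F and solve Σ zᵢ(Kᵢ−1)/(1+ψ(Kᵢ−1)) = 0.
Iterate (Newton) starting at ψ = 0.56:
  ψ = 0.560: g = 0.0302, g' = -0.381 → ψ = 0.639
  ψ = 0.639: g = -0.0004, g' = -0.393 → ψ = 0.638
Converged at ψ = 0.638.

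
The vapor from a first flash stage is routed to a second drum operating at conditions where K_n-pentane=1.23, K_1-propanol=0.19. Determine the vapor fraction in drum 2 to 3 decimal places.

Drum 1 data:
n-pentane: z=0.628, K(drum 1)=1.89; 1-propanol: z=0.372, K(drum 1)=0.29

Drum 1:
Rachford–Rice: g(ψ₁) = Σ zᵢ(Kᵢ−1)/(1+ψ₁(Kᵢ−1)) = 0.
Check two-phase: ΣzᵢKᵢ = 1.295 > 1 and Σzᵢ/Kᵢ = 1.615 > 1, so g(0) = 0.295 > 0 and g(1) = -0.615 < 0.
Binary case is linear: z₁(K₁−1)(1+ψ₁(K₂−1)) + z₂(K₂−1)(1+ψ₁(K₁−1)) = 0
⇒ ψ₁ = [z₁(K₁−1)+z₂(K₂−1)] / [−(K₁−1)(K₂−1)] = 0.2948/0.6319 = 0.467
Drum-1 compositions:
  n-pentane: x = 0.444, y = 0.839
  1-propanol: x = 0.556, y = 0.161
Drum-2 feed = drum-1 vapor: z₂ = (0.8387, 0.1613).
Drum 2:
Binary case is linear: z₁(K₁−1)(1+ψ₂(K₂−1)) + z₂(K₂−1)(1+ψ₂(K₁−1)) = 0
⇒ ψ₂ = [z₁(K₁−1)+z₂(K₂−1)] / [−(K₁−1)(K₂−1)] = 0.0622/0.1863 = 0.334
  n-pentane: x = 0.779, y = 0.958
  1-propanol: x = 0.221, y = 0.042

V/F (drum 2) = 0.334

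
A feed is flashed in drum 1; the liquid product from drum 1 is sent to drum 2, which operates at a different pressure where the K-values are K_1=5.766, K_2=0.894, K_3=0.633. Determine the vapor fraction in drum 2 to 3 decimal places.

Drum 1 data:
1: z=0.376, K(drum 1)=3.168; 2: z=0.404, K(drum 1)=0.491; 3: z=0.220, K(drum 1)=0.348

V/F (drum 2) = 0.778

Drum 1:
Let ψ₁ = V/F and solve Σ zᵢ(Kᵢ−1)/(1+ψ₁(Kᵢ−1)) = 0.
g(0) = ΣzᵢKᵢ − 1 = 0.466 and g(1) = 1 − Σzᵢ/Kᵢ = -0.574, so a root lies in (0, 1).
Newton iteration, ψ₁⁰ = 0.5:
  ψ₁ = 0.500: g = -0.0975, g' = -0.801 → ψ₁ = 0.378
  ψ₁ = 0.378: g = 0.0028, g' = -0.859 → ψ₁ = 0.382
Converged at ψ₁ = 0.382.
Drum-1 compositions:
  1: x = 0.206, y = 0.652
  2: x = 0.501, y = 0.246
  3: x = 0.293, y = 0.102
Drum-2 feed = drum-1 liquid: z₂ = (0.2058, 0.5014, 0.2929).
Drum 2:
Let ψ₂ = V/F and solve Σ zᵢ(Kᵢ−1)/(1+ψ₂(Kᵢ−1)) = 0.
g(0) = ΣzᵢKᵢ − 1 = 0.820 and g(1) = 1 − Σzᵢ/Kᵢ = -0.059, so a root lies in (0, 1).
Newton–Raphson from ψ₂ = 0.5:
  ψ₂ = 0.500: g = 0.1022, g' = -0.474 → ψ₂ = 0.716
  ψ₂ = 0.716: g = 0.0191, g' = -0.319 → ψ₂ = 0.775
  ψ₂ = 0.775: g = 0.0007, g' = -0.296 → ψ₂ = 0.778
Converged at ψ₂ = 0.778.
  1: x = 0.044, y = 0.252
  2: x = 0.546, y = 0.489
  3: x = 0.410, y = 0.259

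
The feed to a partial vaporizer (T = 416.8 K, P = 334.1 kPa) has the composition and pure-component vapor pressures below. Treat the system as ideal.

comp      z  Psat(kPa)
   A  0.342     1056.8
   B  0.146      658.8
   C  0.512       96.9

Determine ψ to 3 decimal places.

Raoult's law: Kᵢ = Pᵢˢᵃᵗ/P = Pᵢˢᵃᵗ/334.1.
  K_A = 1056.8/334.1 = 3.16312, K_B = 658.8/334.1 = 1.97186, K_C = 96.9/334.1 = 0.29003
Let ψ = V/F and solve Σ zᵢ(Kᵢ−1)/(1+ψ(Kᵢ−1)) = 0.
Check two-phase: ΣzᵢKᵢ = 1.518 > 1 and Σzᵢ/Kᵢ = 1.947 > 1, so g(0) = 0.518 > 0 and g(1) = -0.947 < 0.
Newton iteration, ψ⁰ = 0.68:
  ψ = 0.680: g = -0.3180, g' = -1.277 → ψ = 0.431
  ψ = 0.431: g = -0.0409, g' = -1.033 → ψ = 0.391
Converged at ψ = 0.391.

ψ = 0.391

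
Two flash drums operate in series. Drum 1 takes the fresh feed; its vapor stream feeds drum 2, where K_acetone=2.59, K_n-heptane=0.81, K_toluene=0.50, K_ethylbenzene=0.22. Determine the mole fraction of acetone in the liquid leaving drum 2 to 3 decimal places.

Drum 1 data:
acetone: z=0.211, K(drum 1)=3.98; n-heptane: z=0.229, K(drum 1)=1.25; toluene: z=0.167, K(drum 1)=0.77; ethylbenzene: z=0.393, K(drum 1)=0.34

Drum 1:
Let ψ₁ = V/F and solve Σ zᵢ(Kᵢ−1)/(1+ψ₁(Kᵢ−1)) = 0.
g(0) = ΣzᵢKᵢ − 1 = 0.388 and g(1) = 1 − Σzᵢ/Kᵢ = -0.609, so a root lies in (0, 1).
Newton iteration, ψ₁⁰ = 0.5:
  ψ₁ = 0.500: g = -0.1271, g' = -0.706 → ψ₁ = 0.320
  ψ₁ = 0.320: g = 0.0046, g' = -0.789 → ψ₁ = 0.326
Converged at ψ₁ = 0.326.
Drum-1 compositions:
  acetone: x = 0.107, y = 0.426
  n-heptane: x = 0.212, y = 0.265
  toluene: x = 0.181, y = 0.139
  ethylbenzene: x = 0.501, y = 0.170
Drum-2 feed = drum-1 vapor: z₂ = (0.4261, 0.2647, 0.1390, 0.1702).
Drum 2:
Material balance + equilibrium reduce to Σ zᵢ(Kᵢ−1)/(1+ψ₂(Kᵢ−1)) = 0.
Check two-phase: ΣzᵢKᵢ = 1.425 > 1 and Σzᵢ/Kᵢ = 1.543 > 1, so g(0) = 0.425 > 0 and g(1) = -0.543 < 0.
Newton iteration, ψ₂⁰ = 0.42:
  ψ₂ = 0.420: g = 0.0661, g' = -0.683 → ψ₂ = 0.517
Converged at ψ₂ = 0.517.
  acetone: x = 0.234, y = 0.606
  n-heptane: x = 0.294, y = 0.238
  toluene: x = 0.187, y = 0.094
  ethylbenzene: x = 0.285, y = 0.063

x_acetone (drum 2) = 0.234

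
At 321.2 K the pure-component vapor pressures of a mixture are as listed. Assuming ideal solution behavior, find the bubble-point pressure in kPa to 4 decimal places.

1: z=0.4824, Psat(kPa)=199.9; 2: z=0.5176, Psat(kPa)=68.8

Pbub = 132.0426 kPa

At the bubble point ψ → 0, so ΣzᵢKᵢ = 1 with Kᵢ = Pᵢˢᵃᵗ/P ⇒ P = ΣzᵢPᵢˢᵃᵗ.
P = 0.4824·199.9 + 0.5176·68.8 = 132.0426 kPa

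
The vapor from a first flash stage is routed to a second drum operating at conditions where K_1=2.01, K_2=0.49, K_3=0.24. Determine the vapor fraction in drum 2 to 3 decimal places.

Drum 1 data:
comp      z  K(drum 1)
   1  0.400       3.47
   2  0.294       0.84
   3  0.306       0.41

V/F (drum 2) = 0.324

Drum 1:
Let ψ₁ = V/F and solve Σ zᵢ(Kᵢ−1)/(1+ψ₁(Kᵢ−1)) = 0.
Feasibility: ΣzᵢKᵢ = 1.760, Σzᵢ/Kᵢ = 1.212 — both > 1, two phases present.
Newton iteration, ψ₁⁰ = 0.5:
  ψ₁ = 0.500: g = 0.1348, g' = -0.712 → ψ₁ = 0.689
  ψ₁ = 0.689: g = 0.0083, g' = -0.646 → ψ₁ = 0.702
Converged at ψ₁ = 0.702.
Drum-1 compositions:
  1: x = 0.146, y = 0.508
  2: x = 0.331, y = 0.278
  3: x = 0.523, y = 0.214
Drum-2 feed = drum-1 vapor: z₂ = (0.5075, 0.2782, 0.2142).
Drum 2:
Newton iteration, ψ₂⁰ = 0.65:
  ψ₂ = 0.650: g = -0.2246, g' = -0.834 → ψ₂ = 0.381
  ψ₂ = 0.381: g = -0.0349, g' = -0.627 → ψ₂ = 0.325
  ψ₂ = 0.325: g = -0.0003, g' = -0.616 → ψ₂ = 0.324
Converged at ψ₂ = 0.324.
  1: x = 0.382, y = 0.768
  2: x = 0.333, y = 0.163
  3: x = 0.284, y = 0.068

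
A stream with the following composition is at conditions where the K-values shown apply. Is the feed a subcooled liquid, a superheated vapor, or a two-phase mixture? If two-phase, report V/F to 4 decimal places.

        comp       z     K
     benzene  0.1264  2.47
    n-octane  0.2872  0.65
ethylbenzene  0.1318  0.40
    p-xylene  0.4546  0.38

subcooled liquid

ΣzᵢKᵢ = 0.7244; Σzᵢ/Kᵢ = 2.0188.
Since ΣzᵢKᵢ < 1 the mixture is below its bubble point — single liquid phase.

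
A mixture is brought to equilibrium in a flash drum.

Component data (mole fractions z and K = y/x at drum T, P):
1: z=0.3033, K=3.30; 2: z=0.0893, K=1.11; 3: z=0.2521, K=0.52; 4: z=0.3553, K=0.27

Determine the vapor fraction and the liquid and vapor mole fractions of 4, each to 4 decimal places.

ψ = 0.2477, x_4 = 0.4337, y_4 = 0.1171

Let ψ = V/F and solve Σ zᵢ(Kᵢ−1)/(1+ψ(Kᵢ−1)) = 0.
Check two-phase: ΣzᵢKᵢ = 1.3270 > 1 and Σzᵢ/Kᵢ = 1.9731 > 1, so g(0) = 0.3270 > 0 and g(1) = -0.9731 < 0.
Iterate (Newton) starting at ψ = 0.49:
  ψ = 0.4900: g = -0.22475, g' = -0.9139 → ψ = 0.2441
  ψ = 0.2441: g = 0.00368, g' = -1.0140 → ψ = 0.2477
Converged at ψ = 0.2477.
Compositions from xᵢ = zᵢ/(1+ψ(Kᵢ−1)), yᵢ = Kᵢxᵢ:
  1: x = 0.1932, y = 0.6376
  2: x = 0.0869, y = 0.0965
  3: x = 0.2861, y = 0.1488
  4: x = 0.4337, y = 0.1171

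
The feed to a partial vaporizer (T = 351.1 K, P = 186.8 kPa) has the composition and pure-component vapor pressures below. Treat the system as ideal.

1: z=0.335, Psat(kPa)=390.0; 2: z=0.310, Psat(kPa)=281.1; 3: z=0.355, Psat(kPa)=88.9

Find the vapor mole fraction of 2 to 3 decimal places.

y_2 = 0.336

Raoult's law: Kᵢ = Pᵢˢᵃᵗ/P = Pᵢˢᵃᵗ/186.8.
  K_1 = 390.0/186.8 = 2.08779, K_2 = 281.1/186.8 = 1.50482, K_3 = 88.9/186.8 = 0.47591
Let ψ = V/F and solve Σ zᵢ(Kᵢ−1)/(1+ψ(Kᵢ−1)) = 0.
Feasibility: ΣzᵢKᵢ = 1.335, Σzᵢ/Kᵢ = 1.112 — both > 1, two phases present.
Newton iteration, ψ⁰ = 0.5:
  ψ = 0.500: g = 0.1089, g' = -0.396 → ψ = 0.775
  ψ = 0.775: g = -0.0031, g' = -0.434 → ψ = 0.768
Converged at ψ = 0.768.
Compositions from xᵢ = zᵢ/(1+ψ(Kᵢ−1)), yᵢ = Kᵢxᵢ:
  1: x = 0.183, y = 0.381
  2: x = 0.223, y = 0.336
  3: x = 0.594, y = 0.283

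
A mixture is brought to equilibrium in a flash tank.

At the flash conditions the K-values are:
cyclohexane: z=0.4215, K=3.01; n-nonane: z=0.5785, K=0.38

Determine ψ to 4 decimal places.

ψ = 0.3920

Rachford–Rice: g(ψ) = Σ zᵢ(Kᵢ−1)/(1+ψ(Kᵢ−1)) = 0.
g(0) = ΣzᵢKᵢ − 1 = 0.4885 and g(1) = 1 − Σzᵢ/Kᵢ = -0.6624, so a root lies in (0, 1).
Binary case is linear: z₁(K₁−1)(1+ψ(K₂−1)) + z₂(K₂−1)(1+ψ(K₁−1)) = 0
⇒ ψ = [z₁(K₁−1)+z₂(K₂−1)] / [−(K₁−1)(K₂−1)] = 0.48854/1.24620 = 0.3920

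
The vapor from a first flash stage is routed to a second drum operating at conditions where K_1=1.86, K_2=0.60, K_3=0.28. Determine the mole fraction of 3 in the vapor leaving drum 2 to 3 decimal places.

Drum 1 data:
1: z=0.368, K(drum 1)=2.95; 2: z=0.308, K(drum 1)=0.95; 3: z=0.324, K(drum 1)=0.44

Drum 1:
Let ψ₁ = V/F and solve Σ zᵢ(Kᵢ−1)/(1+ψ₁(Kᵢ−1)) = 0.
Feasibility: ΣzᵢKᵢ = 1.521, Σzᵢ/Kᵢ = 1.185 — both > 1, two phases present.
Iterate (Newton) starting at ψ₁ = 0.45:
  ψ₁ = 0.450: g = 0.1239, g' = -0.579 → ψ₁ = 0.664
  ψ₁ = 0.664: g = 0.0080, g' = -0.524 → ψ₁ = 0.679
Converged at ψ₁ = 0.679.
Drum-1 compositions:
  1: x = 0.158, y = 0.467
  2: x = 0.319, y = 0.303
  3: x = 0.523, y = 0.230
Drum-2 feed = drum-1 vapor: z₂ = (0.4671, 0.3029, 0.2301).
Drum 2:
Material balance + equilibrium reduce to Σ zᵢ(Kᵢ−1)/(1+ψ₂(Kᵢ−1)) = 0.
Check two-phase: ΣzᵢKᵢ = 1.115 > 1 and Σzᵢ/Kᵢ = 1.578 > 1, so g(0) = 0.115 > 0 and g(1) = -0.578 < 0.
Newton iteration, ψ₂⁰ = 0.5:
  ψ₂ = 0.500: g = -0.1294, g' = -0.536 → ψ₂ = 0.259
  ψ₂ = 0.259: g = -0.0101, g' = -0.472 → ψ₂ = 0.237
Converged at ψ₂ = 0.237.
  1: x = 0.388, y = 0.722
  2: x = 0.335, y = 0.201
  3: x = 0.277, y = 0.078

y_3 (drum 2) = 0.078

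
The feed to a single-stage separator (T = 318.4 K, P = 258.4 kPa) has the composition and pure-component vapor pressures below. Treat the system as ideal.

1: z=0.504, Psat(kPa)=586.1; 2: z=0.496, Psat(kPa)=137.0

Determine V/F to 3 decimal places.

V/F = 0.682

Raoult's law: Kᵢ = Pᵢˢᵃᵗ/P = Pᵢˢᵃᵗ/258.4.
  K_1 = 586.1/258.4 = 2.26819, K_2 = 137.0/258.4 = 0.53019
Rachford–Rice: g(V/F) = Σ zᵢ(Kᵢ−1)/(1+V/F(Kᵢ−1)) = 0.
g(0) = ΣzᵢKᵢ − 1 = 0.406 and g(1) = 1 − Σzᵢ/Kᵢ = -0.158, so a root lies in (0, 1).
Binary case is linear: z₁(K₁−1)(1+V/F(K₂−1)) + z₂(K₂−1)(1+V/F(K₁−1)) = 0
⇒ V/F = [z₁(K₁−1)+z₂(K₂−1)] / [−(K₁−1)(K₂−1)] = 0.4061/0.5958 = 0.682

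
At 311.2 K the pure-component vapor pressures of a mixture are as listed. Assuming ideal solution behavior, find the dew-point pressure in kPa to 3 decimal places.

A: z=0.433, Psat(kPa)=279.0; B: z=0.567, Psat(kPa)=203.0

Pdew = 230.146 kPa

At the dew point ψ → 1, so Σzᵢ/Kᵢ = 1 with Kᵢ = Pᵢˢᵃᵗ/P ⇒ 1/P = Σzᵢ/Pᵢˢᵃᵗ.
1/P = 0.433/279.0 + 0.567/203.0 = 0.004345 ⇒ P = 230.146 kPa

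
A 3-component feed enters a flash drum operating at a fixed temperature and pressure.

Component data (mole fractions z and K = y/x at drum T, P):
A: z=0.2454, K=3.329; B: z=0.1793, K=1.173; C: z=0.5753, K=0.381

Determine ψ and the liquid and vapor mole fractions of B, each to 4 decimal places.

ψ = 0.2150, x_B = 0.1729, y_B = 0.2028

Rachford–Rice: g(ψ) = Σ zᵢ(Kᵢ−1)/(1+ψ(Kᵢ−1)) = 0.
Feasibility: ΣzᵢKᵢ = 1.2464, Σzᵢ/Kᵢ = 1.7365 — both > 1, two phases present.
Newton iteration, ψ⁰ = 0.48:
  ψ = 0.4800: g = -0.20815, g' = -0.7475 → ψ = 0.2015
  ψ = 0.2015: g = 0.01206, g' = -0.9093 → ψ = 0.2148
  ψ = 0.2148: g = 0.00013, g' = -0.8896 → ψ = 0.2150
Converged at ψ = 0.2150.
Compositions from xᵢ = zᵢ/(1+ψ(Kᵢ−1)), yᵢ = Kᵢxᵢ:
  A: x = 0.1635, y = 0.5444
  B: x = 0.1729, y = 0.2028
  C: x = 0.6636, y = 0.2528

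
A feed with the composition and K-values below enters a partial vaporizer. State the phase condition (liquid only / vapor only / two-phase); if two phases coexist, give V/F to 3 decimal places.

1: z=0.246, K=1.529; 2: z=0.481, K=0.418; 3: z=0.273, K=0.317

liquid only

ΣzᵢKᵢ = 0.664; Σzᵢ/Kᵢ = 2.173.
Since ΣzᵢKᵢ < 1 the mixture is below its bubble point — single liquid phase.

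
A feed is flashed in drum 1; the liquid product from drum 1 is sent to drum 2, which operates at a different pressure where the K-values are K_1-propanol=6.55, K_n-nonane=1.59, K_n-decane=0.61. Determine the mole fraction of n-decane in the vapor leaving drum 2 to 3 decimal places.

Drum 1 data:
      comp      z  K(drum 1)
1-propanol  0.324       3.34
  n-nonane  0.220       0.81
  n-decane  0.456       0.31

y_n-decane (drum 2) = 0.486

Drum 1:
Material balance + equilibrium reduce to Σ zᵢ(Kᵢ−1)/(1+ψ₁(Kᵢ−1)) = 0.
Feasibility: ΣzᵢKᵢ = 1.402, Σzᵢ/Kᵢ = 1.840 — both > 1, two phases present.
Iterate (Newton) starting at ψ₁ = 0.5:
  ψ₁ = 0.500: g = -0.1772, g' = -0.892 → ψ₁ = 0.301
  ψ₁ = 0.301: g = 0.0029, g' = -0.965 → ψ₁ = 0.305
Converged at ψ₁ = 0.305.
Drum-1 compositions:
  1-propanol: x = 0.189, y = 0.632
  n-nonane: x = 0.234, y = 0.189
  n-decane: x = 0.577, y = 0.179
Drum-2 feed = drum-1 liquid: z₂ = (0.1892, 0.2335, 0.5773).
Drum 2:
Material balance + equilibrium reduce to Σ zᵢ(Kᵢ−1)/(1+ψ₂(Kᵢ−1)) = 0.
Check two-phase: ΣzᵢKᵢ = 1.963 > 1 and Σzᵢ/Kᵢ = 1.122 > 1, so g(0) = 0.963 > 0 and g(1) = -0.122 < 0.
Newton–Raphson from ψ₂ = 0.5:
  ψ₂ = 0.500: g = 0.1048, g' = -0.593 → ψ₂ = 0.677
  ψ₂ = 0.677: g = 0.0133, g' = -0.461 → ψ₂ = 0.706
Converged at ψ₂ = 0.706.
  1-propanol: x = 0.038, y = 0.252
  n-nonane: x = 0.165, y = 0.262
  n-decane: x = 0.797, y = 0.486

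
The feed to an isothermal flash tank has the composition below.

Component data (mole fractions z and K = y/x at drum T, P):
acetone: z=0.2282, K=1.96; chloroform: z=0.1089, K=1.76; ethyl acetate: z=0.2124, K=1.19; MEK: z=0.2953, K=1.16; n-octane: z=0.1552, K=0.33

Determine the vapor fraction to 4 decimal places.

Newton–Raphson from ψ = 0.5:
  ψ = 0.5000: g = 0.13223, g' = -0.2995 → ψ = 0.9416
  ψ = 0.9416: g = -0.04308, g' = -0.6019 → ψ = 0.8700
  ψ = 0.8700: g = -0.00399, g' = -0.4972 → ψ = 0.8619
Converged at ψ = 0.8619.

ψ = 0.8619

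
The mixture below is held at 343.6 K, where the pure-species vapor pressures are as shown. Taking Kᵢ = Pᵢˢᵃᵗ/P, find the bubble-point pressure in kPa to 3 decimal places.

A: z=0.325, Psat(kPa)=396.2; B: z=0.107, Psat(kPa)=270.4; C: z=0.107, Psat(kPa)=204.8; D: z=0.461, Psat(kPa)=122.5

At the bubble point ψ → 0, so ΣzᵢKᵢ = 1 with Kᵢ = Pᵢˢᵃᵗ/P ⇒ P = ΣzᵢPᵢˢᵃᵗ.
P = 0.325·396.2 + 0.107·270.4 + 0.107·204.8 + 0.461·122.5 = 236.084 kPa

Pbub = 236.084 kPa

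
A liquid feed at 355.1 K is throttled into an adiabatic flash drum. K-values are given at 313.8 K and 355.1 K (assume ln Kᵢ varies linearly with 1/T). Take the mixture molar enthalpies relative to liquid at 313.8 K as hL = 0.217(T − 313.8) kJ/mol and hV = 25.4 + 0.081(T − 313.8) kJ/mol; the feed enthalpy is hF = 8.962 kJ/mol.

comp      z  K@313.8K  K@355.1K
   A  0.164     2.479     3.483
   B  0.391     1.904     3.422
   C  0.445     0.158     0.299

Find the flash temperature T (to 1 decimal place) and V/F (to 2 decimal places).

T = 319.7 K, V/F = 0.31

Adiabatic flash: solve Rachford–Rice at each trial T, then check hF = ψ·hV(T) + (1−ψ)·hL(T).
  T = 313.8 K: K = (2.479, 1.904, 0.158), RR gives ψ = 0.240, H_out = 6.093 kJ/mol
  T = 355.1 K: K = (3.483, 3.422, 0.299), RR gives ψ = 0.609, H_out = 21.017 kJ/mol
  T = 334.5 K: K = (2.971, 2.601, 0.222), RR gives ψ = 0.452, H_out = 14.699 kJ/mol
  T = 324.1 K: K = (2.720, 2.235, 0.188), RR gives ψ = 0.358, H_out = 10.828 kJ/mol
  T = 319.0 K: K = (2.600, 2.067, 0.173), RR gives ψ = 0.304, H_out = 8.629 kJ/mol
  T = 321.6 K: K = (2.661, 2.152, 0.180), RR gives ψ = 0.332, H_out = 9.781 kJ/mol
  T = 320.3 K: K = (2.631, 2.109, 0.177), RR gives ψ = 0.318, H_out = 9.214 kJ/mol
Linear interpolation between T = 319.0 (H_out = 8.629) and T = 320.3 (H_out = 9.214) on hF = 8.962 gives T ≈ 319.7 K, at which ψ = 0.31.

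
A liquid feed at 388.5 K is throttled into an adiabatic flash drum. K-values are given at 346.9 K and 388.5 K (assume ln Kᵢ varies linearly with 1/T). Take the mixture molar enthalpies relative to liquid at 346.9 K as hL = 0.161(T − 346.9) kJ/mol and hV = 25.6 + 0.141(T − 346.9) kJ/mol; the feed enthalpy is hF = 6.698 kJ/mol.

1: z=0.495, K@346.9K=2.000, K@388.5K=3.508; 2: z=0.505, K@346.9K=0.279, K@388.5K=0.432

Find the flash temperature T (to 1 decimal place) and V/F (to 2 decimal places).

T = 350.3 K, V/F = 0.24

Adiabatic flash: solve Rachford–Rice at each trial T, then check hF = ψ·hV(T) + (1−ψ)·hL(T).
  T = 346.9 K: K = (2.000, 0.279), RR gives ψ = 0.182, H_out = 4.648 kJ/mol
  T = 388.5 K: K = (3.508, 0.432), RR gives ψ = 0.670, H_out = 23.295 kJ/mol
  T = 367.7 K: K = (2.691, 0.351), RR gives ψ = 0.465, H_out = 15.051 kJ/mol
  T = 357.3 K: K = (2.330, 0.314), RR gives ψ = 0.342, H_out = 10.361 kJ/mol
  T = 352.1 K: K = (2.161, 0.296), RR gives ψ = 0.269, H_out = 7.684 kJ/mol
  T = 349.5 K: K = (2.080, 0.288), RR gives ψ = 0.227, H_out = 6.220 kJ/mol
  T = 350.8 K: K = (2.120, 0.292), RR gives ψ = 0.248, H_out = 6.964 kJ/mol
Linear interpolation between T = 349.5 (H_out = 6.220) and T = 350.8 (H_out = 6.964) on hF = 6.698 gives T ≈ 350.3 K, at which ψ = 0.24.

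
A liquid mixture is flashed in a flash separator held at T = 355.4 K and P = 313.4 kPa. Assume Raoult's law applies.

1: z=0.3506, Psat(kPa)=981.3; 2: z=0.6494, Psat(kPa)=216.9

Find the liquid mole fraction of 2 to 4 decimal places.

Raoult's law: Kᵢ = Pᵢˢᵃᵗ/P = Pᵢˢᵃᵗ/313.4.
  K_1 = 981.3/313.4 = 3.131142, K_2 = 216.9/313.4 = 0.692087
Material balance + equilibrium reduce to Σ zᵢ(Kᵢ−1)/(1+ψ(Kᵢ−1)) = 0.
g(0) = ΣzᵢKᵢ − 1 = 0.5472 and g(1) = 1 − Σzᵢ/Kᵢ = -0.0503, so a root lies in (0, 1).
Binary case is linear: z₁(K₁−1)(1+ψ(K₂−1)) + z₂(K₂−1)(1+ψ(K₁−1)) = 0
⇒ ψ = [z₁(K₁−1)+z₂(K₂−1)] / [−(K₁−1)(K₂−1)] = 0.54722/0.65621 = 0.8339
Compositions from xᵢ = zᵢ/(1+ψ(Kᵢ−1)), yᵢ = Kᵢxᵢ:
  1: x = 0.1262, y = 0.3953
  2: x = 0.8738, y = 0.6047

x_2 = 0.8738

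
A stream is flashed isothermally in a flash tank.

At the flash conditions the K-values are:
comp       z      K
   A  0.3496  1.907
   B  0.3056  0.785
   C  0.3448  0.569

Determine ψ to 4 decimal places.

ψ = 0.3303

Rachford–Rice: g(ψ) = Σ zᵢ(Kᵢ−1)/(1+ψ(Kᵢ−1)) = 0.
Feasibility: ΣzᵢKᵢ = 1.1028, Σzᵢ/Kᵢ = 1.1786 — both > 1, two phases present.
Iterate (Newton) starting at ψ = 0.5:
  ψ = 0.5000: g = -0.04489, g' = -0.2579 → ψ = 0.3259
  ψ = 0.3259: g = 0.00118, g' = -0.2744 → ψ = 0.3303
Converged at ψ = 0.3303.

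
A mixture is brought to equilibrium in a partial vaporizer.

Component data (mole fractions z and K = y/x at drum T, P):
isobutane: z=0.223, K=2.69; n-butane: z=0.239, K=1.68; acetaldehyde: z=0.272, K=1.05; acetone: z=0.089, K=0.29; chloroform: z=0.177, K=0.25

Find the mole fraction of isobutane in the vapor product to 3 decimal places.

Newton–Raphson from ψ = 0.5:
  ψ = 0.500: g = 0.0284, g' = -0.612 → ψ = 0.546
Converged at ψ = 0.546.
Compositions from xᵢ = zᵢ/(1+ψ(Kᵢ−1)), yᵢ = Kᵢxᵢ:
  isobutane: x = 0.116, y = 0.312
  n-butane: x = 0.174, y = 0.293
  acetaldehyde: x = 0.265, y = 0.278
  acetone: x = 0.145, y = 0.042
  chloroform: x = 0.300, y = 0.075

y_isobutane = 0.312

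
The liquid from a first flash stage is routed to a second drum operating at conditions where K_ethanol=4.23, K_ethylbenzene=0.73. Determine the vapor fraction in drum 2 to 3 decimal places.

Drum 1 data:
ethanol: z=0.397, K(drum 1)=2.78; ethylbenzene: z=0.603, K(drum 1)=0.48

Drum 1:
Material balance + equilibrium reduce to Σ zᵢ(Kᵢ−1)/(1+ψ₁(Kᵢ−1)) = 0.
Check two-phase: ΣzᵢKᵢ = 1.393 > 1 and Σzᵢ/Kᵢ = 1.399 > 1, so g(0) = 0.393 > 0 and g(1) = -0.399 < 0.
Newton–Raphson from ψ₁ = 0.5:
  ψ₁ = 0.500: g = -0.0498, g' = -0.650 → ψ₁ = 0.423
  ψ₁ = 0.423: g = 0.0009, g' = -0.677 → ψ₁ = 0.425
Converged at ψ₁ = 0.425.
Drum-1 compositions:
  ethanol: x = 0.226, y = 0.629
  ethylbenzene: x = 0.774, y = 0.371
Drum-2 feed = drum-1 liquid: z₂ = (0.2261, 0.7739).
Drum 2:
Iterate (Newton) starting at ψ₂ = 0.5:
  ψ₂ = 0.500: g = 0.0377, g' = -0.420 → ψ₂ = 0.590
  ψ₂ = 0.590: g = 0.0029, g' = -0.359 → ψ₂ = 0.598
Converged at ψ₂ = 0.598.
  ethanol: x = 0.077, y = 0.326
  ethylbenzene: x = 0.923, y = 0.674

V/F (drum 2) = 0.598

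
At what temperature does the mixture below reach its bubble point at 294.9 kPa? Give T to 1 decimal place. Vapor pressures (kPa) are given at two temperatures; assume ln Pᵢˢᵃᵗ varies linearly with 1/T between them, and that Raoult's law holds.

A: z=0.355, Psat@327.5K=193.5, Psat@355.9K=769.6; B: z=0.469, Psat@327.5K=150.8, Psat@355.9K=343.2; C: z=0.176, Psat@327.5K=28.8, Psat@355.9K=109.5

T = 344.9 K

Bubble-point temperature: ΣzᵢPᵢˢᵃᵗ(T) = P. Interpolate ln Pᵢˢᵃᵗ = aᵢ + bᵢ/T.
  T = 327.5 K: ΣzᵢPᵢˢᵃᵗ = 144.49 kPa
  T = 355.9 K: ΣzᵢPᵢˢᵃᵗ = 453.44 kPa
  T = 341.7 K: ΣzᵢPᵢˢᵃᵗ = 259.68 kPa
  T = 348.8 K: ΣzᵢPᵢˢᵃᵗ = 344.37 kPa
  T = 345.2 K: ΣzᵢPᵢˢᵃᵗ = 298.72 kPa
  T = 343.4 K: ΣzᵢPᵢˢᵃᵗ = 278.02 kPa
Interpolating between 343.4 K and 345.2 K gives T ≈ 344.9 K.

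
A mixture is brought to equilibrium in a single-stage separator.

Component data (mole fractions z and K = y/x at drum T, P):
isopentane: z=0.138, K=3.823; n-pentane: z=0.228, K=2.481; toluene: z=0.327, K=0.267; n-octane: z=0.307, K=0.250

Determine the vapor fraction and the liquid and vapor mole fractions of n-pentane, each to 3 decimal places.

Let ψ = V/F and solve Σ zᵢ(Kᵢ−1)/(1+ψ(Kᵢ−1)) = 0.
Check two-phase: ΣzᵢKᵢ = 1.257 > 1 and Σzᵢ/Kᵢ = 2.581 > 1, so g(0) = 0.257 > 0 and g(1) = -1.581 < 0.
Iterate (Newton) starting at ψ = 0.5:
  ψ = 0.500: g = -0.3912, g' = -1.234 → ψ = 0.183
  ψ = 0.183: g = -0.0212, g' = -1.254 → ψ = 0.166
Converged at ψ = 0.166.
Compositions from xᵢ = zᵢ/(1+ψ(Kᵢ−1)), yᵢ = Kᵢxᵢ:
  isopentane: x = 0.094, y = 0.359
  n-pentane: x = 0.183, y = 0.454
  toluene: x = 0.372, y = 0.099
  n-octane: x = 0.351, y = 0.088

ψ = 0.166, x_n-pentane = 0.183, y_n-pentane = 0.454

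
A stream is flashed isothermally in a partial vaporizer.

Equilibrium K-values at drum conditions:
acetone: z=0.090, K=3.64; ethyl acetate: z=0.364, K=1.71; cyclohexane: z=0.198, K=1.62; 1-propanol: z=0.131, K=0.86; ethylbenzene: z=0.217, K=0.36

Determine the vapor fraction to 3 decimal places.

Material balance + equilibrium reduce to Σ zᵢ(Kᵢ−1)/(1+ψ(Kᵢ−1)) = 0.
Check two-phase: ΣzᵢKᵢ = 1.462 > 1 and Σzᵢ/Kᵢ = 1.115 > 1, so g(0) = 0.462 > 0 and g(1) = -0.115 < 0.
Newton–Raphson from ψ = 0.44:
  ψ = 0.440: g = 0.1904, g' = -0.463 → ψ = 0.851
  ψ = 0.851: g = -0.0114, g' = -0.596 → ψ = 0.832
Converged at ψ = 0.832.

ψ = 0.832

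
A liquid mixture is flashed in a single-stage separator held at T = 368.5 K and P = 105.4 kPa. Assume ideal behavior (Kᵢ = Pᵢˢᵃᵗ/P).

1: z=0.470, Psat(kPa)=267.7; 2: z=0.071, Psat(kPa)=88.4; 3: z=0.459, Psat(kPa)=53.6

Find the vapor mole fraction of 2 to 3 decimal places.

Raoult's law: Kᵢ = Pᵢˢᵃᵗ/P = Pᵢˢᵃᵗ/105.4.
  K_1 = 267.7/105.4 = 2.53985, K_2 = 88.4/105.4 = 0.83871, K_3 = 53.6/105.4 = 0.50854
Material balance + equilibrium reduce to Σ zᵢ(Kᵢ−1)/(1+ψ(Kᵢ−1)) = 0.
Check two-phase: ΣzᵢKᵢ = 1.487 > 1 and Σzᵢ/Kᵢ = 1.172 > 1, so g(0) = 0.487 > 0 and g(1) = -0.172 < 0.
Newton–Raphson from ψ = 0.38:
  ψ = 0.380: g = 0.1670, g' = -0.613 → ψ = 0.652
  ψ = 0.652: g = 0.0162, g' = -0.520 → ψ = 0.684
Converged at ψ = 0.684.
Compositions from xᵢ = zᵢ/(1+ψ(Kᵢ−1)), yᵢ = Kᵢxᵢ:
  1: x = 0.229, y = 0.582
  2: x = 0.080, y = 0.067
  3: x = 0.691, y = 0.352

y_2 = 0.067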